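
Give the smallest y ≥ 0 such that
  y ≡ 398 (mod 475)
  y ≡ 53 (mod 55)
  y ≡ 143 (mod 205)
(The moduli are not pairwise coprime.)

46473

gcd(475, 55) = 5 and 5 | (53 − 398), so the pair is consistent; merging gives y ≡ 4673 (mod 5225), where 5225 = lcm(475, 55).
gcd(5225, 205) = 5 and 5 | (143 − 4673), so the pair is consistent; merging gives y ≡ 46473 (mod 214225), where 214225 = lcm(5225, 205).
The solution is unique modulo lcm(475, 55, 205) = 214225.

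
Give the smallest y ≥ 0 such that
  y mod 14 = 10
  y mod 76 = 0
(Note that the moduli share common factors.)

304

Combine the congruences pairwise.
gcd(14, 76) = 2 and 2 | (0 − 10), so the pair is consistent; merging gives y ≡ 304 (mod 532), where 532 = lcm(14, 76).
The solution is unique modulo lcm(14, 76) = 532.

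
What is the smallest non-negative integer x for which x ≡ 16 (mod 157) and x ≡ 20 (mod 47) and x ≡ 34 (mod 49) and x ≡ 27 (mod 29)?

Combine the congruences pairwise.
From x ≡ 16 (mod 157) write x = 16 + 157t. Substituting into x ≡ 20 (mod 47) gives 157t ≡ 4 (mod 47), and since 16⁻¹ ≡ 3 (mod 47), t ≡ 12. Hence x ≡ 16 + 157·12 = 1900 (mod 7379).
From x ≡ 1900 (mod 7379) write x = 1900 + 7379t. Substituting into x ≡ 34 (mod 49) gives 7379t ≡ 45 (mod 49), and since 29⁻¹ ≡ 22 (mod 49), t ≡ 10. Hence x ≡ 1900 + 7379·10 = 75690 (mod 361571).
From x ≡ 75690 (mod 361571) write x = 75690 + 361571t. Substituting into x ≡ 27 (mod 29) gives 361571t ≡ 27 (mod 29), and since 28⁻¹ ≡ 28 (mod 29), t ≡ 2. Hence x ≡ 75690 + 361571·2 = 798832 (mod 10485559).

798832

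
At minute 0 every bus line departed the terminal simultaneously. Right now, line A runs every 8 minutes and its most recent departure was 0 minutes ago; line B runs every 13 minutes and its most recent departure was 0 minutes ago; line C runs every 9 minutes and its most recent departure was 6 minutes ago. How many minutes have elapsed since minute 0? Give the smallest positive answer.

The moduli are pairwise coprime; N = 8·13·9 = 936.
N/8 = 117; 117 ≡ 5 (mod 8); 5·5 ≡ 1, so inverse 5.
N/13 = 72; 72 ≡ 7 (mod 13); 7·2 ≡ 1, so inverse 2.
N/9 = 104; 104 ≡ 5 (mod 9); 5·2 ≡ 1, so inverse 2.
t ≡ 0·117·5 + 0·72·2 + 6·104·2 = 1248.
1248 mod 936 = 312.

312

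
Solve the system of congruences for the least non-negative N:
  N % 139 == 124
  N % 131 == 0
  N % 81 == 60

61701

The moduli are pairwise coprime; M = 139·131·81 = 1474929.
M/139 = 10611; 10611 ≡ 47 (mod 139); 47·71 ≡ 1, so inverse 71.
M/131 = 11259; 11259 ≡ 124 (mod 131); 124·56 ≡ 1, so inverse 56.
M/81 = 18209; 18209 ≡ 65 (mod 81); 65·5 ≡ 1, so inverse 5.
N ≡ 124·10611·71 + 0·11259·56 + 60·18209·5 = 98881944.
98881944 mod 1474929 = 61701.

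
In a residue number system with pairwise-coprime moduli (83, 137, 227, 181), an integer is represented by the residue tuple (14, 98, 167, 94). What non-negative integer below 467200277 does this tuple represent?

32984629

The moduli are pairwise coprime; N = 83·137·227·181 = 467200277.
N/83 = 5628919; 5628919 ≡ 25 (mod 83); 25·10 ≡ 1, so inverse 10.
N/137 = 3410221; 3410221 ≡ 17 (mod 137); 17·129 ≡ 1, so inverse 129.
N/227 = 2058151; 2058151 ≡ 169 (mod 227); 169·90 ≡ 1, so inverse 90.
N/181 = 2581217; 2581217 ≡ 157 (mod 181); 157·98 ≡ 1, so inverse 98.
x ≡ 14·5628919·10 + 98·3410221·129 + 167·2058151·90 + 94·2581217·98 = 98612243076.
98612243076 mod 467200277 = 32984629.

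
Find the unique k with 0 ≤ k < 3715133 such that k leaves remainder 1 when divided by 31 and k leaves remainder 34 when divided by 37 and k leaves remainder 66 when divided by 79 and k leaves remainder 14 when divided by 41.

3034219

The moduli are pairwise coprime; N = 31·37·79·41 = 3715133.
N/31 = 119843; 119843 ≡ 28 (mod 31); 28·10 ≡ 1, so inverse 10.
N/37 = 100409; 100409 ≡ 28 (mod 37); 28·4 ≡ 1, so inverse 4.
N/79 = 47027; 47027 ≡ 22 (mod 79); 22·18 ≡ 1, so inverse 18.
N/41 = 90613; 90613 ≡ 3 (mod 41); 3·14 ≡ 1, so inverse 14.
k ≡ 1·119843·10 + 34·100409·4 + 66·47027·18 + 14·90613·14 = 88482278.
88482278 mod 3715133 = 3034219.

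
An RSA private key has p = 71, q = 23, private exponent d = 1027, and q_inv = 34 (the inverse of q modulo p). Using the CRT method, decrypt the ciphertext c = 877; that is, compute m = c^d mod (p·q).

d_p = d mod (p−1) = 1027 mod 70 = 47; d_q = d mod (q−1) = 15.
m₁ = c^(d_p) mod p: c ≡ 25 (mod 71), and 25^47 mod 71 = 57.
m₂ = c^(d_q) mod q: c ≡ 3 (mod 23), and 3^15 mod 23 = 12.
h = q_inv·(m₁ − m₂) mod p = 34·(57 − 12) mod 71 = 39.
m = m₂ + h·q = 12 + 39·23 = 909.

909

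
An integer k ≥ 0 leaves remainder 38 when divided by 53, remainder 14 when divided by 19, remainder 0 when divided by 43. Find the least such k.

28552

From k ≡ 38 (mod 53) write k = 38 + 53t. Substituting into k ≡ 14 (mod 19) gives 53t ≡ 14 (mod 19), and since 15⁻¹ ≡ 14 (mod 19), t ≡ 6. Hence k ≡ 38 + 53·6 = 356 (mod 1007).
From k ≡ 356 (mod 1007) write k = 356 + 1007t. Substituting into k ≡ 0 (mod 43) gives 1007t ≡ 31 (mod 43), and since 18⁻¹ ≡ 12 (mod 43), t ≡ 28. Hence k ≡ 356 + 1007·28 = 28552 (mod 43301).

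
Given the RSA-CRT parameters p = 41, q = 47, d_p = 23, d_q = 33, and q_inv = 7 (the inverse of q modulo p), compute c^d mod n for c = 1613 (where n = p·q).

454

m₁ = c^(d_p) mod p: c ≡ 14 (mod 41), and 14^23 mod 41 = 3.
m₂ = c^(d_q) mod q: c ≡ 15 (mod 47), and 15^33 mod 47 = 31.
h = q_inv·(m₁ − m₂) mod p = 7·(3 − 31) mod 41 = 9.
m = m₂ + h·q = 31 + 9·47 = 454.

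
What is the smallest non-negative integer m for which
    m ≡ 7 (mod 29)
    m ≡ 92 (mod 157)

From m ≡ 7 (mod 29) write m = 7 + 29t. Substituting into m ≡ 92 (mod 157) gives 29t ≡ 85 (mod 157), and since 29⁻¹ ≡ 65 (mod 157), t ≡ 30. Hence m ≡ 7 + 29·30 = 877 (mod 4553).

877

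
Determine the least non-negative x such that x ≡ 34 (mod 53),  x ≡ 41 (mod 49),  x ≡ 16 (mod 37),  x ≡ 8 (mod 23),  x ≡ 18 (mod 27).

From x ≡ 34 (mod 53) write x = 34 + 53t. Substituting into x ≡ 41 (mod 49) gives 53t ≡ 7 (mod 49), and since 4⁻¹ ≡ 37 (mod 49), t ≡ 14. Hence x ≡ 34 + 53·14 = 776 (mod 2597).
From x ≡ 776 (mod 2597) write x = 776 + 2597t. Substituting into x ≡ 16 (mod 37) gives 2597t ≡ 17 (mod 37), and since 7⁻¹ ≡ 16 (mod 37), t ≡ 13. Hence x ≡ 776 + 2597·13 = 34537 (mod 96089).
From x ≡ 34537 (mod 96089) write x = 34537 + 96089t. Substituting into x ≡ 8 (mod 23) gives 96089t ≡ 17 (mod 23), and since 18⁻¹ ≡ 9 (mod 23), t ≡ 15. Hence x ≡ 34537 + 96089·15 = 1475872 (mod 2210047).
From x ≡ 1475872 (mod 2210047) write x = 1475872 + 2210047t. Substituting into x ≡ 18 (mod 27) gives 2210047t ≡ 20 (mod 27), and since 16⁻¹ ≡ 22 (mod 27), t ≡ 8. Hence x ≡ 1475872 + 2210047·8 = 19156248 (mod 59671269).

19156248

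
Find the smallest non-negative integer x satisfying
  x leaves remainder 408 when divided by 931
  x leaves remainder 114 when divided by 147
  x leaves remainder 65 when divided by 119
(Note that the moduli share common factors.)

36717

Combine the congruences pairwise.
gcd(931, 147) = 49 and 49 | (114 − 408), so the pair is consistent; merging gives x ≡ 408 (mod 2793), where 2793 = lcm(931, 147).
gcd(2793, 119) = 7 and 7 | (65 − 408), so the pair is consistent; merging gives x ≡ 36717 (mod 47481), where 47481 = lcm(2793, 119).
The solution is unique modulo lcm(931, 147, 119) = 47481.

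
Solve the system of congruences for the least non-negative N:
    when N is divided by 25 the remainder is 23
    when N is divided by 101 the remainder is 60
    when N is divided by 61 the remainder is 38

34198

The moduli are pairwise coprime; M = 25·101·61 = 154025.
M/25 = 6161; 6161 ≡ 11 (mod 25); 11·16 ≡ 1, so inverse 16.
M/101 = 1525; 1525 ≡ 10 (mod 101); 10·91 ≡ 1, so inverse 91.
M/61 = 2525; 2525 ≡ 24 (mod 61); 24·28 ≡ 1, so inverse 28.
N ≡ 23·6161·16 + 60·1525·91 + 38·2525·28 = 13280348.
13280348 mod 154025 = 34198.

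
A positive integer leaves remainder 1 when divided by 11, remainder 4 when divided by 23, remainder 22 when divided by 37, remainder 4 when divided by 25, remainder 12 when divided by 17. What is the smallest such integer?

The moduli are pairwise coprime; N = 11·23·37·25·17 = 3978425.
N/11 = 361675; 361675 ≡ 6 (mod 11); 6·2 ≡ 1, so inverse 2.
N/23 = 172975; 172975 ≡ 15 (mod 23); 15·20 ≡ 1, so inverse 20.
N/37 = 107525; 107525 ≡ 3 (mod 37); 3·25 ≡ 1, so inverse 25.
N/25 = 159137; 159137 ≡ 12 (mod 25); 12·23 ≡ 1, so inverse 23.
N/17 = 234025; 234025 ≡ 3 (mod 17); 3·6 ≡ 1, so inverse 6.
x ≡ 1·361675·2 + 4·172975·20 + 22·107525·25 + 4·159137·23 + 12·234025·6 = 105190504.
105190504 mod 3978425 = 1751454.

1751454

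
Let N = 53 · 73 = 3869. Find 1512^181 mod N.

1043

Mod 53: 1512 ≡ 28; by Fermat, exponent reduces to 181 mod 52 = 25; 28^25 ≡ 36 (mod 53).
Mod 73: 1512 ≡ 52; by Fermat, exponent reduces to 181 mod 72 = 37; 52^37 ≡ 21 (mod 73).
Combine by CRT: x ≡ 36 (mod 53), x ≡ 21 (mod 73) ⇒ x ≡ 1043 (mod 3869).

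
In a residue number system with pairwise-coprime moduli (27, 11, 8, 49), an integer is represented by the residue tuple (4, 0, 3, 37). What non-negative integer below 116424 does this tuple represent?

The moduli are pairwise coprime; N = 27·11·8·49 = 116424.
N/27 = 4312; 4312 ≡ 19 (mod 27); 19·10 ≡ 1, so inverse 10.
N/11 = 10584; 10584 ≡ 2 (mod 11); 2·6 ≡ 1, so inverse 6.
N/8 = 14553; 14553 ≡ 1 (mod 8), inverse 1.
N/49 = 2376; 2376 ≡ 24 (mod 49); 24·47 ≡ 1, so inverse 47.
x ≡ 4·4312·10 + 0·10584·6 + 3·14553·1 + 37·2376·47 = 4348003.
4348003 mod 116424 = 40315.

40315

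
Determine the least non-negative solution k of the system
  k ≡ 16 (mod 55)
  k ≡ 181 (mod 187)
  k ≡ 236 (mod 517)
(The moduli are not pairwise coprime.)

gcd(55, 187) = 11 and 11 | (181 − 16), so the pair is consistent; merging gives k ≡ 181 (mod 935), where 935 = lcm(55, 187).
gcd(935, 517) = 11 and 11 | (236 − 181), so the pair is consistent; merging gives k ≡ 33841 (mod 43945), where 43945 = lcm(935, 517).
The solution is unique modulo lcm(55, 187, 517) = 43945.

33841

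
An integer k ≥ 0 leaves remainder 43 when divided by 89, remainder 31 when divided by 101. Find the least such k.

132

From k ≡ 43 (mod 89) write k = 43 + 89t. Substituting into k ≡ 31 (mod 101) gives 89t ≡ 89 (mod 101), and since 89⁻¹ ≡ 42 (mod 101), t ≡ 1. Hence k ≡ 43 + 89·1 = 132 (mod 8989).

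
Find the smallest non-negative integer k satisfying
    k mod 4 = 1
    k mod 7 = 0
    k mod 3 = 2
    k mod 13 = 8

749

The moduli are pairwise coprime; N = 4·7·3·13 = 1092.
N/4 = 273; 273 ≡ 1 (mod 4), inverse 1.
N/7 = 156; 156 ≡ 2 (mod 7); 2·4 ≡ 1, so inverse 4.
N/3 = 364; 364 ≡ 1 (mod 3), inverse 1.
N/13 = 84; 84 ≡ 6 (mod 13); 6·11 ≡ 1, so inverse 11.
k ≡ 1·273·1 + 0·156·4 + 2·364·1 + 8·84·11 = 8393.
8393 mod 1092 = 749.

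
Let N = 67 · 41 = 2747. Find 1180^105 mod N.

1057

Mod 67: 1180 ≡ 41; by Fermat, exponent reduces to 105 mod 66 = 39; 41^39 ≡ 52 (mod 67).
Mod 41: 1180 ≡ 32; by Fermat, exponent reduces to 105 mod 40 = 25; 32^25 ≡ 32 (mod 41).
Combine by CRT: x ≡ 52 (mod 67), x ≡ 32 (mod 41) ⇒ x ≡ 1057 (mod 2747).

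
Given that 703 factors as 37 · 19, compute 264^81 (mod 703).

191

Mod 37: 264 ≡ 5; by Fermat, exponent reduces to 81 mod 36 = 9; 5^9 ≡ 6 (mod 37).
Mod 19: 264 ≡ 17; by Fermat, exponent reduces to 81 mod 18 = 9; 17^9 ≡ 1 (mod 19).
Combine by CRT: x ≡ 6 (mod 37), x ≡ 1 (mod 19) ⇒ x ≡ 191 (mod 703).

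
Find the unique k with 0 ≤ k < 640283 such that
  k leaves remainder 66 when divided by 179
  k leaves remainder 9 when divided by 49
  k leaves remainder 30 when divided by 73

The moduli are pairwise coprime; N = 179·49·73 = 640283.
N/179 = 3577; 3577 ≡ 176 (mod 179); 176·119 ≡ 1, so inverse 119.
N/49 = 13067; 13067 ≡ 33 (mod 49); 33·3 ≡ 1, so inverse 3.
N/73 = 8771; 8771 ≡ 11 (mod 73); 11·20 ≡ 1, so inverse 20.
k ≡ 66·3577·119 + 9·13067·3 + 30·8771·20 = 33709167.
33709167 mod 640283 = 414451.

414451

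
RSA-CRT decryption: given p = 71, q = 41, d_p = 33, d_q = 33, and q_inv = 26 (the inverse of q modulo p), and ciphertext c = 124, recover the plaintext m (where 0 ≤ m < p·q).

2256

m₁ = c^(d_p) mod p: c ≡ 53 (mod 71), and 53^33 mod 71 = 55.
m₂ = c^(d_q) mod q: c ≡ 1 (mod 41), and 1^33 mod 41 = 1.
h = q_inv·(m₁ − m₂) mod p = 26·(55 − 1) mod 71 = 55.
m = m₂ + h·q = 1 + 55·41 = 2256.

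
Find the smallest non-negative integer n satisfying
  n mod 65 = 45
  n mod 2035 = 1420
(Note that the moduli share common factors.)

13630

Combine the congruences pairwise.
gcd(65, 2035) = 5 and 5 | (1420 − 45), so the pair is consistent; merging gives n ≡ 13630 (mod 26455), where 26455 = lcm(65, 2035).
The solution is unique modulo lcm(65, 2035) = 26455.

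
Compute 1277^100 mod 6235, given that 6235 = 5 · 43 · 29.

3336

Mod 5: 1277 ≡ 2; since 4 | 100, by Fermat 2^100 ≡ 1 (mod 5).
Mod 43: 1277 ≡ 30; by Fermat, exponent reduces to 100 mod 42 = 16; 30^16 ≡ 25 (mod 43).
Mod 29: 1277 ≡ 1; by Fermat, exponent reduces to 100 mod 28 = 16; 1^16 ≡ 1 (mod 29).
Combine by CRT: x ≡ 1 (mod 5), x ≡ 25 (mod 43), x ≡ 1 (mod 29) ⇒ x ≡ 3336 (mod 6235).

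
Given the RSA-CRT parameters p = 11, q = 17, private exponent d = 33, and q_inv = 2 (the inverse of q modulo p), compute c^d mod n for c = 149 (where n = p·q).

d_p = d mod (p−1) = 33 mod 10 = 3; d_q = d mod (q−1) = 1.
m₁ = c^(d_p) mod p: c ≡ 6 (mod 11), and 6^3 mod 11 = 7.
m₂ = c^(d_q) mod q: c ≡ 13 (mod 17), and 13^1 mod 17 = 13.
h = q_inv·(m₁ − m₂) mod p = 2·(7 − 13) mod 11 = 10.
m = m₂ + h·q = 13 + 10·17 = 183.

183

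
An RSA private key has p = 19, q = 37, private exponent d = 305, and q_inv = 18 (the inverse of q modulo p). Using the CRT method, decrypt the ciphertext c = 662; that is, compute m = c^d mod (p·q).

120

d_p = d mod (p−1) = 305 mod 18 = 17; d_q = d mod (q−1) = 17.
m₁ = c^(d_p) mod p: c ≡ 16 (mod 19), and 16^17 mod 19 = 6.
m₂ = c^(d_q) mod q: c ≡ 33 (mod 37), and 33^17 mod 37 = 9.
h = q_inv·(m₁ − m₂) mod p = 18·(6 − 9) mod 19 = 3.
m = m₂ + h·q = 9 + 3·37 = 120.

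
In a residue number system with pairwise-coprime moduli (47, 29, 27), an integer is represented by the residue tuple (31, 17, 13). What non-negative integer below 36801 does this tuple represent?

From x ≡ 31 (mod 47) write x = 31 + 47t. Substituting into x ≡ 17 (mod 29) gives 47t ≡ 15 (mod 29), and since 18⁻¹ ≡ 21 (mod 29), t ≡ 25. Hence x ≡ 31 + 47·25 = 1206 (mod 1363).
From x ≡ 1206 (mod 1363) write x = 1206 + 1363t. Substituting into x ≡ 13 (mod 27) gives 1363t ≡ 22 (mod 27), and since 13⁻¹ ≡ 25 (mod 27), t ≡ 10. Hence x ≡ 1206 + 1363·10 = 14836 (mod 36801).

14836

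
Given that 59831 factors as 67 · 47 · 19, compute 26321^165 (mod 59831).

49445

Mod 67: 26321 ≡ 57; by Fermat, exponent reduces to 165 mod 66 = 33; 57^33 ≡ 66 (mod 67).
Mod 47: 26321 ≡ 1; by Fermat, exponent reduces to 165 mod 46 = 27; 1^27 ≡ 1 (mod 47).
Mod 19: 26321 ≡ 6; by Fermat, exponent reduces to 165 mod 18 = 3; 6^3 ≡ 7 (mod 19).
Combine by CRT: x ≡ 66 (mod 67), x ≡ 1 (mod 47), x ≡ 7 (mod 19) ⇒ x ≡ 49445 (mod 59831).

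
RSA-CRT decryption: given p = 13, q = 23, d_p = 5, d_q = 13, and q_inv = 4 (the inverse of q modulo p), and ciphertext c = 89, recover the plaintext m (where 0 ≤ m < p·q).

m₁ = c^(d_p) mod p: c ≡ 11 (mod 13), and 11^5 mod 13 = 7.
m₂ = c^(d_q) mod q: c ≡ 20 (mod 23), and 20^13 mod 23 = 14.
h = q_inv·(m₁ − m₂) mod p = 4·(7 − 14) mod 13 = 11.
m = m₂ + h·q = 14 + 11·23 = 267.

267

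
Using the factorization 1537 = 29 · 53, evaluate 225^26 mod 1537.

Mod 29: 225 ≡ 22; 22^26 ≡ 16 (mod 29).
Mod 53: 225 ≡ 13; 13^26 ≡ 1 (mod 53).
Combine by CRT: x ≡ 16 (mod 29), x ≡ 1 (mod 53) ⇒ x ≡ 1379 (mod 1537).

1379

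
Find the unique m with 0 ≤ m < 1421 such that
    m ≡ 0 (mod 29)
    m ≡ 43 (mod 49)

435

Combine the congruences pairwise.
From m ≡ 0 (mod 29) write m = 0 + 29t. Substituting into m ≡ 43 (mod 49) gives 29t ≡ 43 (mod 49), and since 29⁻¹ ≡ 22 (mod 49), t ≡ 15. Hence m ≡ 0 + 29·15 = 435 (mod 1421).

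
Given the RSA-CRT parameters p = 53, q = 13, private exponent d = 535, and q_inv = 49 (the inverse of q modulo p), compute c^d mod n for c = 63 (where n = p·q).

418

d_p = d mod (p−1) = 535 mod 52 = 15; d_q = d mod (q−1) = 7.
m₁ = c^(d_p) mod p: c ≡ 10 (mod 53), and 10^15 mod 53 = 47.
m₂ = c^(d_q) mod q: c ≡ 11 (mod 13), and 11^7 mod 13 = 2.
h = q_inv·(m₁ − m₂) mod p = 49·(47 − 2) mod 53 = 32.
m = m₂ + h·q = 2 + 32·13 = 418.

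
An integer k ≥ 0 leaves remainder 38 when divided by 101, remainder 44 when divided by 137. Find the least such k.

From k ≡ 38 (mod 101) write k = 38 + 101t. Substituting into k ≡ 44 (mod 137) gives 101t ≡ 6 (mod 137), and since 101⁻¹ ≡ 19 (mod 137), t ≡ 114. Hence k ≡ 38 + 101·114 = 11552 (mod 13837).

11552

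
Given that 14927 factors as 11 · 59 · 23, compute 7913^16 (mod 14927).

7154

Mod 11: 7913 ≡ 4; by Fermat, exponent reduces to 16 mod 10 = 6; 4^6 ≡ 4 (mod 11).
Mod 59: 7913 ≡ 7; 7^16 ≡ 15 (mod 59).
Mod 23: 7913 ≡ 1; 1^16 ≡ 1 (mod 23).
Combine by CRT: x ≡ 4 (mod 11), x ≡ 15 (mod 59), x ≡ 1 (mod 23) ⇒ x ≡ 7154 (mod 14927).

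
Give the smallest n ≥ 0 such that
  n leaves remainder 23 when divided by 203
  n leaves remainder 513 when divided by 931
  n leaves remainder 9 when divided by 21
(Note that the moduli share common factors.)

Combine the congruences pairwise.
gcd(203, 931) = 7 and 7 | (513 − 23), so the pair is consistent; merging gives n ≡ 1444 (mod 26999), where 26999 = lcm(203, 931).
gcd(26999, 21) = 7 and 7 | (9 − 1444), so the pair is consistent; merging gives n ≡ 28443 (mod 80997), where 80997 = lcm(26999, 21).
The solution is unique modulo lcm(203, 931, 21) = 80997.

28443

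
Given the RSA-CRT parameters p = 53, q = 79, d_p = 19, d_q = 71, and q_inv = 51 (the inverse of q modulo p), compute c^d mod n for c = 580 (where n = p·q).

3411

m₁ = c^(d_p) mod p: c ≡ 50 (mod 53), and 50^19 mod 53 = 19.
m₂ = c^(d_q) mod q: c ≡ 27 (mod 79), and 27^71 mod 79 = 14.
h = q_inv·(m₁ − m₂) mod p = 51·(19 − 14) mod 53 = 43.
m = m₂ + h·q = 14 + 43·79 = 3411.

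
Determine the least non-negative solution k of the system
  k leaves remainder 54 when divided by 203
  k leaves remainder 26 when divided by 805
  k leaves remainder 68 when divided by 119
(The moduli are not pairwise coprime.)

Combine the congruences pairwise.
gcd(203, 805) = 7 and 7 | (26 − 54), so the pair is consistent; merging gives k ≡ 20151 (mod 23345), where 23345 = lcm(203, 805).
gcd(23345, 119) = 7 and 7 | (68 − 20151), so the pair is consistent; merging gives k ≡ 183566 (mod 396865), where 396865 = lcm(23345, 119).
The solution is unique modulo lcm(203, 805, 119) = 396865.

183566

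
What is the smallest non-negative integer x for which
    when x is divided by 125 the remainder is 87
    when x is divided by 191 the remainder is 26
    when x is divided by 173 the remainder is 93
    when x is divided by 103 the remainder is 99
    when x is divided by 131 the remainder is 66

28305473462

From x ≡ 87 (mod 125) write x = 87 + 125t. Substituting into x ≡ 26 (mod 191) gives 125t ≡ 130 (mod 191), and since 125⁻¹ ≡ 136 (mod 191), t ≡ 108. Hence x ≡ 87 + 125·108 = 13587 (mod 23875).
From x ≡ 13587 (mod 23875) write x = 13587 + 23875t. Substituting into x ≡ 93 (mod 173) gives 23875t ≡ 0 (mod 173), and since 1⁻¹ ≡ 1 (mod 173), t ≡ 0. Hence x ≡ 13587 + 23875·0 = 13587 (mod 4130375).
From x ≡ 13587 (mod 4130375) write x = 13587 + 4130375t. Substituting into x ≡ 99 (mod 103) gives 4130375t ≡ 5 (mod 103), and since 75⁻¹ ≡ 11 (mod 103), t ≡ 55. Hence x ≡ 13587 + 4130375·55 = 227184212 (mod 425428625).
From x ≡ 227184212 (mod 425428625) write x = 227184212 + 425428625t. Substituting into x ≡ 66 (mod 131) gives 425428625t ≡ 115 (mod 131), and since 99⁻¹ ≡ 45 (mod 131), t ≡ 66. Hence x ≡ 227184212 + 425428625·66 = 28305473462 (mod 55731149875).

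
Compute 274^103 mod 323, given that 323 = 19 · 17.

Mod 19: 274 ≡ 8; by Fermat, exponent reduces to 103 mod 18 = 13; 8^13 ≡ 8 (mod 19).
Mod 17: 274 ≡ 2; by Fermat, exponent reduces to 103 mod 16 = 7; 2^7 ≡ 9 (mod 17).
Combine by CRT: x ≡ 8 (mod 19), x ≡ 9 (mod 17) ⇒ x ≡ 179 (mod 323).

179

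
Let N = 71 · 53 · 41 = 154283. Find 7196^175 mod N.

Mod 71: 7196 ≡ 25; by Fermat, exponent reduces to 175 mod 70 = 35; 25^35 ≡ 1 (mod 71).
Mod 53: 7196 ≡ 41; by Fermat, exponent reduces to 175 mod 52 = 19; 41^19 ≡ 33 (mod 53).
Mod 41: 7196 ≡ 21; by Fermat, exponent reduces to 175 mod 40 = 15; 21^15 ≡ 32 (mod 41).
Combine by CRT: x ≡ 1 (mod 71), x ≡ 33 (mod 53), x ≡ 32 (mod 41) ⇒ x ≡ 100892 (mod 154283).

100892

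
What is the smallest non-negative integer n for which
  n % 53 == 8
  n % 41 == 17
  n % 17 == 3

20148

From n ≡ 8 (mod 53) write n = 8 + 53t. Substituting into n ≡ 17 (mod 41) gives 53t ≡ 9 (mod 41), and since 12⁻¹ ≡ 24 (mod 41), t ≡ 11. Hence n ≡ 8 + 53·11 = 591 (mod 2173).
From n ≡ 591 (mod 2173) write n = 591 + 2173t. Substituting into n ≡ 3 (mod 17) gives 2173t ≡ 7 (mod 17), and since 14⁻¹ ≡ 11 (mod 17), t ≡ 9. Hence n ≡ 591 + 2173·9 = 20148 (mod 36941).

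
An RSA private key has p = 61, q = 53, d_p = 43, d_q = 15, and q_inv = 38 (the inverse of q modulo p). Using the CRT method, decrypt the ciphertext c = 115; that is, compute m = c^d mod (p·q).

m₁ = c^(d_p) mod p: c ≡ 54 (mod 61), and 54^43 mod 61 = 55.
m₂ = c^(d_q) mod q: c ≡ 9 (mod 53), and 9^15 mod 53 = 25.
h = q_inv·(m₁ − m₂) mod p = 38·(55 − 25) mod 61 = 42.
m = m₂ + h·q = 25 + 42·53 = 2251.

2251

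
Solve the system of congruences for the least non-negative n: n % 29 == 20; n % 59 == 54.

Combine the congruences pairwise.
From n ≡ 20 (mod 29) write n = 20 + 29t. Substituting into n ≡ 54 (mod 59) gives 29t ≡ 34 (mod 59), and since 29⁻¹ ≡ 57 (mod 59), t ≡ 50. Hence n ≡ 20 + 29·50 = 1470 (mod 1711).

1470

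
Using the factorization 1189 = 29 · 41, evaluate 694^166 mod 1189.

196

Mod 29: 694 ≡ 27; by Fermat, exponent reduces to 166 mod 28 = 26; 27^26 ≡ 22 (mod 29).
Mod 41: 694 ≡ 38; by Fermat, exponent reduces to 166 mod 40 = 6; 38^6 ≡ 32 (mod 41).
Combine by CRT: x ≡ 22 (mod 29), x ≡ 32 (mod 41) ⇒ x ≡ 196 (mod 1189).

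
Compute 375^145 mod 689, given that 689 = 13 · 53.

37

Mod 13: 375 ≡ 11; by Fermat, exponent reduces to 145 mod 12 = 1; 11^1 ≡ 11 (mod 13).
Mod 53: 375 ≡ 4; by Fermat, exponent reduces to 145 mod 52 = 41; 4^41 ≡ 37 (mod 53).
Combine by CRT: x ≡ 11 (mod 13), x ≡ 37 (mod 53) ⇒ x ≡ 37 (mod 689).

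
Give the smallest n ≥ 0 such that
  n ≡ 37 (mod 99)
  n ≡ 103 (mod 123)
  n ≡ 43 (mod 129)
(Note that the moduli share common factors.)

112402

gcd(99, 123) = 3 and 3 | (103 − 37), so the pair is consistent; merging gives n ≡ 2809 (mod 4059), where 4059 = lcm(99, 123).
gcd(4059, 129) = 3 and 3 | (43 − 2809), so the pair is consistent; merging gives n ≡ 112402 (mod 174537), where 174537 = lcm(4059, 129).
The solution is unique modulo lcm(99, 123, 129) = 174537.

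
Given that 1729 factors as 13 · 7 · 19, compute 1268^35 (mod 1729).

15

Mod 13: 1268 ≡ 7; by Fermat, exponent reduces to 35 mod 12 = 11; 7^11 ≡ 2 (mod 13).
Mod 7: 1268 ≡ 1; by Fermat, exponent reduces to 35 mod 6 = 5; 1^5 ≡ 1 (mod 7).
Mod 19: 1268 ≡ 14; by Fermat, exponent reduces to 35 mod 18 = 17; 14^17 ≡ 15 (mod 19).
Combine by CRT: x ≡ 2 (mod 13), x ≡ 1 (mod 7), x ≡ 15 (mod 19) ⇒ x ≡ 15 (mod 1729).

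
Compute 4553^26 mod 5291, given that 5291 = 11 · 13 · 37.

Mod 11: 4553 ≡ 10; by Fermat, exponent reduces to 26 mod 10 = 6; 10^6 ≡ 1 (mod 11).
Mod 13: 4553 ≡ 3; by Fermat, exponent reduces to 26 mod 12 = 2; 3^2 ≡ 9 (mod 13).
Mod 37: 4553 ≡ 2; 2^26 ≡ 3 (mod 37).
Combine by CRT: x ≡ 1 (mod 11), x ≡ 9 (mod 13), x ≡ 3 (mod 37) ⇒ x ≡ 1816 (mod 5291).

1816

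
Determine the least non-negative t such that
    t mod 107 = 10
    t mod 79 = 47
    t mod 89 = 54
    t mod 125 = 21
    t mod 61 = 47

2978122771

From t ≡ 10 (mod 107) write t = 10 + 107s. Substituting into t ≡ 47 (mod 79) gives 107s ≡ 37 (mod 79), and since 28⁻¹ ≡ 48 (mod 79), s ≡ 38. Hence t ≡ 10 + 107·38 = 4076 (mod 8453).
From t ≡ 4076 (mod 8453) write t = 4076 + 8453s. Substituting into t ≡ 54 (mod 89) gives 8453s ≡ 72 (mod 89), and since 87⁻¹ ≡ 44 (mod 89), s ≡ 53. Hence t ≡ 4076 + 8453·53 = 452085 (mod 752317).
From t ≡ 452085 (mod 752317) write t = 452085 + 752317s. Substituting into t ≡ 21 (mod 125) gives 752317s ≡ 61 (mod 125), and since 67⁻¹ ≡ 28 (mod 125), s ≡ 83. Hence t ≡ 452085 + 752317·83 = 62894396 (mod 94039625).
From t ≡ 62894396 (mod 94039625) write t = 62894396 + 94039625s. Substituting into t ≡ 47 (mod 61) gives 94039625s ≡ 6 (mod 61), and since 12⁻¹ ≡ 56 (mod 61), s ≡ 31. Hence t ≡ 62894396 + 94039625·31 = 2978122771 (mod 5736417125).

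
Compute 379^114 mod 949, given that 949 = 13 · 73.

Mod 13: 379 ≡ 2; by Fermat, exponent reduces to 114 mod 12 = 6; 2^6 ≡ 12 (mod 13).
Mod 73: 379 ≡ 14; by Fermat, exponent reduces to 114 mod 72 = 42; 14^42 ≡ 49 (mod 73).
Combine by CRT: x ≡ 12 (mod 13), x ≡ 49 (mod 73) ⇒ x ≡ 779 (mod 949).

779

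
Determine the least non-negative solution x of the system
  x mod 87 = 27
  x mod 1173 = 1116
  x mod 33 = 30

Combine the congruences pairwise.
gcd(87, 1173) = 3 and 3 | (1116 − 27), so the pair is consistent; merging gives x ≡ 2289 (mod 34017), where 34017 = lcm(87, 1173).
gcd(34017, 33) = 3 and 3 | (30 − 2289), so the pair is consistent; merging gives x ≡ 274425 (mod 374187), where 374187 = lcm(34017, 33).
The solution is unique modulo lcm(87, 1173, 33) = 374187.

274425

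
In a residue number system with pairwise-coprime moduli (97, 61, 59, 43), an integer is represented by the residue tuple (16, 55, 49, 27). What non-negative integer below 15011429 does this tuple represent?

From x ≡ 16 (mod 97) write x = 16 + 97t. Substituting into x ≡ 55 (mod 61) gives 97t ≡ 39 (mod 61), and since 36⁻¹ ≡ 39 (mod 61), t ≡ 57. Hence x ≡ 16 + 97·57 = 5545 (mod 5917).
From x ≡ 5545 (mod 5917) write x = 5545 + 5917t. Substituting into x ≡ 49 (mod 59) gives 5917t ≡ 50 (mod 59), and since 17⁻¹ ≡ 7 (mod 59), t ≡ 55. Hence x ≡ 5545 + 5917·55 = 330980 (mod 349103).
From x ≡ 330980 (mod 349103) write x = 330980 + 349103t. Substituting into x ≡ 27 (mod 43) gives 349103t ≡ 18 (mod 43), and since 29⁻¹ ≡ 3 (mod 43), t ≡ 11. Hence x ≡ 330980 + 349103·11 = 4171113 (mod 15011429).

4171113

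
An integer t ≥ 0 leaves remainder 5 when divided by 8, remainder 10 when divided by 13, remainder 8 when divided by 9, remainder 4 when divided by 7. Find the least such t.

5093

The moduli are pairwise coprime; N = 8·13·9·7 = 6552.
N/8 = 819; 819 ≡ 3 (mod 8); 3·3 ≡ 1, so inverse 3.
N/13 = 504; 504 ≡ 10 (mod 13); 10·4 ≡ 1, so inverse 4.
N/9 = 728; 728 ≡ 8 (mod 9); 8·8 ≡ 1, so inverse 8.
N/7 = 936; 936 ≡ 5 (mod 7); 5·3 ≡ 1, so inverse 3.
t ≡ 5·819·3 + 10·504·4 + 8·728·8 + 4·936·3 = 90269.
90269 mod 6552 = 5093.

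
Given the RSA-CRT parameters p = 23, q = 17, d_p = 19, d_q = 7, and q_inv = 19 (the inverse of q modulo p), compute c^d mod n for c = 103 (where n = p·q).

222

m₁ = c^(d_p) mod p: c ≡ 11 (mod 23), and 11^19 mod 23 = 15.
m₂ = c^(d_q) mod q: c ≡ 1 (mod 17), and 1^7 mod 17 = 1.
h = q_inv·(m₁ − m₂) mod p = 19·(15 − 1) mod 23 = 13.
m = m₂ + h·q = 1 + 13·17 = 222.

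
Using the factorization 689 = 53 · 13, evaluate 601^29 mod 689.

581

Mod 53: 601 ≡ 18; 18^29 ≡ 51 (mod 53).
Mod 13: 601 ≡ 3; by Fermat, exponent reduces to 29 mod 12 = 5; 3^5 ≡ 9 (mod 13).
Combine by CRT: x ≡ 51 (mod 53), x ≡ 9 (mod 13) ⇒ x ≡ 581 (mod 689).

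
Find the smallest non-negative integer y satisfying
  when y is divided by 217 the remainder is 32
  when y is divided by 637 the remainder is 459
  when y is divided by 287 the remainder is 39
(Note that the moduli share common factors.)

gcd(217, 637) = 7 and 7 | (459 − 32), so the pair is consistent; merging gives y ≡ 10014 (mod 19747), where 19747 = lcm(217, 637).
gcd(19747, 287) = 7 and 7 | (39 − 10014), so the pair is consistent; merging gives y ≡ 187737 (mod 809627), where 809627 = lcm(19747, 287).
The solution is unique modulo lcm(217, 637, 287) = 809627.

187737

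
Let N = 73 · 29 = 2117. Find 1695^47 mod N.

Mod 73: 1695 ≡ 16; 16^47 ≡ 37 (mod 73).
Mod 29: 1695 ≡ 13; by Fermat, exponent reduces to 47 mod 28 = 19; 13^19 ≡ 6 (mod 29).
Combine by CRT: x ≡ 37 (mod 73), x ≡ 6 (mod 29) ⇒ x ≡ 1862 (mod 2117).

1862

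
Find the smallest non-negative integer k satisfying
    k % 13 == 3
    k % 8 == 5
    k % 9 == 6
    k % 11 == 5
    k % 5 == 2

From k ≡ 3 (mod 13) write k = 3 + 13t. Substituting into k ≡ 5 (mod 8) gives 13t ≡ 2 (mod 8), and since 5⁻¹ ≡ 5 (mod 8), t ≡ 2. Hence k ≡ 3 + 13·2 = 29 (mod 104).
From k ≡ 29 (mod 104) write k = 29 + 104t. Substituting into k ≡ 6 (mod 9) gives 104t ≡ 4 (mod 9), and since 5⁻¹ ≡ 2 (mod 9), t ≡ 8. Hence k ≡ 29 + 104·8 = 861 (mod 936).
From k ≡ 861 (mod 936) write k = 861 + 936t. Substituting into k ≡ 5 (mod 11) gives 936t ≡ 2 (mod 11), and since 1⁻¹ ≡ 1 (mod 11), t ≡ 2. Hence k ≡ 861 + 936·2 = 2733 (mod 10296).
From k ≡ 2733 (mod 10296) write k = 2733 + 10296t. Substituting into k ≡ 2 (mod 5) gives 10296t ≡ 4 (mod 5), and since 1⁻¹ ≡ 1 (mod 5), t ≡ 4. Hence k ≡ 2733 + 10296·4 = 43917 (mod 51480).

43917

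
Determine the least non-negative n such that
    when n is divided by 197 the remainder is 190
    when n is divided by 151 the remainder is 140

11616

From n ≡ 190 (mod 197) write n = 190 + 197t. Substituting into n ≡ 140 (mod 151) gives 197t ≡ 101 (mod 151), and since 46⁻¹ ≡ 23 (mod 151), t ≡ 58. Hence n ≡ 190 + 197·58 = 11616 (mod 29747).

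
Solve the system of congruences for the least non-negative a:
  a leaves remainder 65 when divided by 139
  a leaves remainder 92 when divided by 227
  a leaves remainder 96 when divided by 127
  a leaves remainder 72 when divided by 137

From a ≡ 65 (mod 139) write a = 65 + 139t. Substituting into a ≡ 92 (mod 227) gives 139t ≡ 27 (mod 227), and since 139⁻¹ ≡ 49 (mod 227), t ≡ 188. Hence a ≡ 65 + 139·188 = 26197 (mod 31553).
From a ≡ 26197 (mod 31553) write a = 26197 + 31553t. Substituting into a ≡ 96 (mod 127) gives 31553t ≡ 61 (mod 127), and since 57⁻¹ ≡ 78 (mod 127), t ≡ 59. Hence a ≡ 26197 + 31553·59 = 1887824 (mod 4007231).
From a ≡ 1887824 (mod 4007231) write a = 1887824 + 4007231t. Substituting into a ≡ 72 (mod 137) gives 4007231t ≡ 108 (mod 137), and since 118⁻¹ ≡ 36 (mod 137), t ≡ 52. Hence a ≡ 1887824 + 4007231·52 = 210263836 (mod 548990647).

210263836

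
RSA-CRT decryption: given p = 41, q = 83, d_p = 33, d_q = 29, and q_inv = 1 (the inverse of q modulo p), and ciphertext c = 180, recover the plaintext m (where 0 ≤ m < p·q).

1062

m₁ = c^(d_p) mod p: c ≡ 16 (mod 41), and 16^33 mod 41 = 37.
m₂ = c^(d_q) mod q: c ≡ 14 (mod 83), and 14^29 mod 83 = 66.
h = q_inv·(m₁ − m₂) mod p = 1·(37 − 66) mod 41 = 12.
m = m₂ + h·q = 66 + 12·83 = 1062.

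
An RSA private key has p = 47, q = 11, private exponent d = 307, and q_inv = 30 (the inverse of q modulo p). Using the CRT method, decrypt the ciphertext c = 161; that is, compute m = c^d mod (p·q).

d_p = d mod (p−1) = 307 mod 46 = 31; d_q = d mod (q−1) = 7.
m₁ = c^(d_p) mod p: c ≡ 20 (mod 47), and 20^31 mod 47 = 44.
m₂ = c^(d_q) mod q: c ≡ 7 (mod 11), and 7^7 mod 11 = 6.
h = q_inv·(m₁ − m₂) mod p = 30·(44 − 6) mod 47 = 12.
m = m₂ + h·q = 6 + 12·11 = 138.

138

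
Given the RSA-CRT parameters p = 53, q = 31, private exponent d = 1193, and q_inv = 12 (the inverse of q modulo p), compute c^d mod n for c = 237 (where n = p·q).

143

d_p = d mod (p−1) = 1193 mod 52 = 49; d_q = d mod (q−1) = 23.
m₁ = c^(d_p) mod p: c ≡ 25 (mod 53), and 25^49 mod 53 = 37.
m₂ = c^(d_q) mod q: c ≡ 20 (mod 31), and 20^23 mod 31 = 19.
h = q_inv·(m₁ − m₂) mod p = 12·(37 − 19) mod 53 = 4.
m = m₂ + h·q = 19 + 4·31 = 143.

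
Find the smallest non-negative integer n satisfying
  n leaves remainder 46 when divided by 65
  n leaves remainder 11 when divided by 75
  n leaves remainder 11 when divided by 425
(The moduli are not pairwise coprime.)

gcd(65, 75) = 5 and 5 | (11 − 46), so the pair is consistent; merging gives n ≡ 761 (mod 975), where 975 = lcm(65, 75).
gcd(975, 425) = 25 and 25 | (11 − 761), so the pair is consistent; merging gives n ≡ 11486 (mod 16575), where 16575 = lcm(975, 425).
The solution is unique modulo lcm(65, 75, 425) = 16575.

11486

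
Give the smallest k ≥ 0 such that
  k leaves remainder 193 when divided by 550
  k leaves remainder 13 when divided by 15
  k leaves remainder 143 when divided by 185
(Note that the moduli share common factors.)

46393

gcd(550, 15) = 5 and 5 | (13 − 193), so the pair is consistent; merging gives k ≡ 193 (mod 1650), where 1650 = lcm(550, 15).
gcd(1650, 185) = 5 and 5 | (143 − 193), so the pair is consistent; merging gives k ≡ 46393 (mod 61050), where 61050 = lcm(1650, 185).
The solution is unique modulo lcm(550, 15, 185) = 61050.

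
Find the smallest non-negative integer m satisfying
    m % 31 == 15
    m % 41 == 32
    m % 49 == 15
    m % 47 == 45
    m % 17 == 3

48621686

The moduli are pairwise coprime; N = 31·41·49·47·17 = 49760921.
N/31 = 1605191; 1605191 ≡ 11 (mod 31); 11·17 ≡ 1, so inverse 17.
N/41 = 1213681; 1213681 ≡ 40 (mod 41); 40·40 ≡ 1, so inverse 40.
N/49 = 1015529; 1015529 ≡ 4 (mod 49); 4·37 ≡ 1, so inverse 37.
N/47 = 1058743; 1058743 ≡ 21 (mod 47); 21·9 ≡ 1, so inverse 9.
N/17 = 2927113; 2927113 ≡ 2 (mod 17); 2·9 ≡ 1, so inverse 9.
m ≡ 15·1605191·17 + 32·1213681·40 + 15·1015529·37 + 45·1058743·9 + 3·2927113·9 = 3034276946.
3034276946 mod 49760921 = 48621686.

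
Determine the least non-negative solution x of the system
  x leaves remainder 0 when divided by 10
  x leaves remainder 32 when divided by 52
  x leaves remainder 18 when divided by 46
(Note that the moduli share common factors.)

3100

Combine the congruences pairwise.
gcd(10, 52) = 2 and 2 | (32 − 0), so the pair is consistent; merging gives x ≡ 240 (mod 260), where 260 = lcm(10, 52).
gcd(260, 46) = 2 and 2 | (18 − 240), so the pair is consistent; merging gives x ≡ 3100 (mod 5980), where 5980 = lcm(260, 46).
The solution is unique modulo lcm(10, 52, 46) = 5980.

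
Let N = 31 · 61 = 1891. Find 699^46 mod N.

Mod 31: 699 ≡ 17; by Fermat, exponent reduces to 46 mod 30 = 16; 17^16 ≡ 14 (mod 31).
Mod 61: 699 ≡ 28; 28^46 ≡ 3 (mod 61).
Combine by CRT: x ≡ 14 (mod 31), x ≡ 3 (mod 61) ⇒ x ≡ 1223 (mod 1891).

1223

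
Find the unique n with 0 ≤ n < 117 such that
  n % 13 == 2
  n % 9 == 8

From n ≡ 2 (mod 13) write n = 2 + 13t. Substituting into n ≡ 8 (mod 9) gives 13t ≡ 6 (mod 9), and since 4⁻¹ ≡ 7 (mod 9), t ≡ 6. Hence n ≡ 2 + 13·6 = 80 (mod 117).

80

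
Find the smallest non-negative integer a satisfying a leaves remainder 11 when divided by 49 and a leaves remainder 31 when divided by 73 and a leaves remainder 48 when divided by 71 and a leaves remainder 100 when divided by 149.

31909791

From a ≡ 11 (mod 49) write a = 11 + 49t. Substituting into a ≡ 31 (mod 73) gives 49t ≡ 20 (mod 73), and since 49⁻¹ ≡ 3 (mod 73), t ≡ 60. Hence a ≡ 11 + 49·60 = 2951 (mod 3577).
From a ≡ 2951 (mod 3577) write a = 2951 + 3577t. Substituting into a ≡ 48 (mod 71) gives 3577t ≡ 8 (mod 71), and since 27⁻¹ ≡ 50 (mod 71), t ≡ 45. Hence a ≡ 2951 + 3577·45 = 163916 (mod 253967).
From a ≡ 163916 (mod 253967) write a = 163916 + 253967t. Substituting into a ≡ 100 (mod 149) gives 253967t ≡ 84 (mod 149), and since 71⁻¹ ≡ 21 (mod 149), t ≡ 125. Hence a ≡ 163916 + 253967·125 = 31909791 (mod 37841083).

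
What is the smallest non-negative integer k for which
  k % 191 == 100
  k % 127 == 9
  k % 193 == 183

The moduli are pairwise coprime; N = 191·127·193 = 4681601.
N/191 = 24511; 24511 ≡ 63 (mod 191); 63·94 ≡ 1, so inverse 94.
N/127 = 36863; 36863 ≡ 33 (mod 127); 33·77 ≡ 1, so inverse 77.
N/193 = 24257; 24257 ≡ 132 (mod 193); 132·174 ≡ 1, so inverse 174.
k ≡ 100·24511·94 + 9·36863·77 + 183·24257·174 = 1028340853.
1028340853 mod 4681601 = 3070234.

3070234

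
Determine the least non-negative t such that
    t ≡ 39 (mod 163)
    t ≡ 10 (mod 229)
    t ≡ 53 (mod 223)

Combine the congruences pairwise.
From t ≡ 39 (mod 163) write t = 39 + 163s. Substituting into t ≡ 10 (mod 229) gives 163s ≡ 200 (mod 229), and since 163⁻¹ ≡ 170 (mod 229), s ≡ 108. Hence t ≡ 39 + 163·108 = 17643 (mod 37327).
From t ≡ 17643 (mod 37327) write t = 17643 + 37327s. Substituting into t ≡ 53 (mod 223) gives 37327s ≡ 27 (mod 223), and since 86⁻¹ ≡ 153 (mod 223), s ≡ 117. Hence t ≡ 17643 + 37327·117 = 4384902 (mod 8323921).

4384902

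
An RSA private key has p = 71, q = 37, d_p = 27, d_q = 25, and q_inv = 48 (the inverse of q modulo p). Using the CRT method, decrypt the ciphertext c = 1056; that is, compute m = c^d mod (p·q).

m₁ = c^(d_p) mod p: c ≡ 62 (mod 71), and 62^27 mod 71 = 13.
m₂ = c^(d_q) mod q: c ≡ 20 (mod 37), and 20^25 mod 37 = 15.
h = q_inv·(m₁ − m₂) mod p = 48·(13 − 15) mod 71 = 46.
m = m₂ + h·q = 15 + 46·37 = 1717.

1717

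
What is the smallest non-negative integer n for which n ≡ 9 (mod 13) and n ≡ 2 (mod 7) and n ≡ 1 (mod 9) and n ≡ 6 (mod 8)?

5014

Combine the congruences pairwise.
From n ≡ 9 (mod 13) write n = 9 + 13t. Substituting into n ≡ 2 (mod 7) gives 13t ≡ 0 (mod 7), and since 6⁻¹ ≡ 6 (mod 7), t ≡ 0. Hence n ≡ 9 + 13·0 = 9 (mod 91).
From n ≡ 9 (mod 91) write n = 9 + 91t. Substituting into n ≡ 1 (mod 9) gives 91t ≡ 1 (mod 9), and since 1⁻¹ ≡ 1 (mod 9), t ≡ 1. Hence n ≡ 9 + 91·1 = 100 (mod 819).
From n ≡ 100 (mod 819) write n = 100 + 819t. Substituting into n ≡ 6 (mod 8) gives 819t ≡ 2 (mod 8), and since 3⁻¹ ≡ 3 (mod 8), t ≡ 6. Hence n ≡ 100 + 819·6 = 5014 (mod 6552).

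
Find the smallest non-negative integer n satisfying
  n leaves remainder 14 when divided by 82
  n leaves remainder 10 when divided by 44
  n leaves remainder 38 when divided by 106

gcd(82, 44) = 2 and 2 | (10 − 14), so the pair is consistent; merging gives n ≡ 670 (mod 1804), where 1804 = lcm(82, 44).
gcd(1804, 106) = 2 and 2 | (38 − 670), so the pair is consistent; merging gives n ≡ 4278 (mod 95612), where 95612 = lcm(1804, 106).
The solution is unique modulo lcm(82, 44, 106) = 95612.

4278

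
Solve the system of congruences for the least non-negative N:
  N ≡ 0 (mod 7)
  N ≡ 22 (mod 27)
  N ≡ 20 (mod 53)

Combine the congruences pairwise.
From N ≡ 0 (mod 7) write N = 0 + 7t. Substituting into N ≡ 22 (mod 27) gives 7t ≡ 22 (mod 27), and since 7⁻¹ ≡ 4 (mod 27), t ≡ 7. Hence N ≡ 0 + 7·7 = 49 (mod 189).
From N ≡ 49 (mod 189) write N = 49 + 189t. Substituting into N ≡ 20 (mod 53) gives 189t ≡ 24 (mod 53), and since 30⁻¹ ≡ 23 (mod 53), t ≡ 22. Hence N ≡ 49 + 189·22 = 4207 (mod 10017).

4207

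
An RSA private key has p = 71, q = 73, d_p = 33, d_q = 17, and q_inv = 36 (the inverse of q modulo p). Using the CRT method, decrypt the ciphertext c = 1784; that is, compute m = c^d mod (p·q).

m₁ = c^(d_p) mod p: c ≡ 9 (mod 71), and 9^33 mod 71 = 64.
m₂ = c^(d_q) mod q: c ≡ 32 (mod 73), and 32^17 mod 73 = 16.
h = q_inv·(m₁ − m₂) mod p = 36·(64 − 16) mod 71 = 24.
m = m₂ + h·q = 16 + 24·73 = 1768.

1768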